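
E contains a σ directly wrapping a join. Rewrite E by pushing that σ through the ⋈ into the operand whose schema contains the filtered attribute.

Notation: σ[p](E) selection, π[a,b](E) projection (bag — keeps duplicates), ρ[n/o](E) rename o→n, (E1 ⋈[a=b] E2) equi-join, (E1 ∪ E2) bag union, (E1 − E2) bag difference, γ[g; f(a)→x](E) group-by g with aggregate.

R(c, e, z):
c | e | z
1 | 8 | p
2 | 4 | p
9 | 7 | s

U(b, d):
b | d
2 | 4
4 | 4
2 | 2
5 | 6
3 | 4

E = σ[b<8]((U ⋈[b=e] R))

σ filters on b, owned by the left side.
E' = (σ[b<8](U) ⋈[b=e] R)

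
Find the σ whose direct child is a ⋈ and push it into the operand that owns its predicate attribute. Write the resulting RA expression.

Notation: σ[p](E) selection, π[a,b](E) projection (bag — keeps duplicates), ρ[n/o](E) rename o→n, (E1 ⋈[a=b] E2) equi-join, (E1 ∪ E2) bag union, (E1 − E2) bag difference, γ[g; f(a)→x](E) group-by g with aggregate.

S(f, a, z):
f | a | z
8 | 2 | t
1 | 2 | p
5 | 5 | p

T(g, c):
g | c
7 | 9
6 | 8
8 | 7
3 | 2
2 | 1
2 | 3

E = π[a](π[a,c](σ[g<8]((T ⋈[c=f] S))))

σ filters on g, owned by the left side.
E' = π[a](π[a,c]((σ[g<8](T) ⋈[c=f] S)))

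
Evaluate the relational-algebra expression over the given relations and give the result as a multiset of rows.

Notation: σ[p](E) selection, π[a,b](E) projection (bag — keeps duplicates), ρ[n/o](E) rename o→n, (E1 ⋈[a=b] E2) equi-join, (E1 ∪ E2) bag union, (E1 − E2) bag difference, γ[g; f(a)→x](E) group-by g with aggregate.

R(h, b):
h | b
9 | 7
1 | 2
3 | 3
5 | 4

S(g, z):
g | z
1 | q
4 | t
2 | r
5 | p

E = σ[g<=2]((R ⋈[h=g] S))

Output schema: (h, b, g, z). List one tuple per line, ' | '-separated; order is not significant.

Per-node cardinality:
  R → 4
  S → 4
  (R ⋈[h=g] S) → 2
  σ[g<=2]((R ⋈[h=g] S)) → 1

== RESULT ==
h | b | g | z
1 | 2 | 1 | q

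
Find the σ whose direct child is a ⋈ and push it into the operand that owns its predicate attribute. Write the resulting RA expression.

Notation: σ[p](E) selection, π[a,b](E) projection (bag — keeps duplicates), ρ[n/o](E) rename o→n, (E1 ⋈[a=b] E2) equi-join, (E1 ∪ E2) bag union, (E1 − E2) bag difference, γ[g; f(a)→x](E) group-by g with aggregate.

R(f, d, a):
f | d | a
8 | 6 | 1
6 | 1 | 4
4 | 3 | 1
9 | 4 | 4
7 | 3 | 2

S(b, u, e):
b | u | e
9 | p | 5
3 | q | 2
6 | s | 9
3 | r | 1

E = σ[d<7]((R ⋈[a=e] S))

σ filters on d, owned by the left side.
E' = (σ[d<7](R) ⋈[a=e] S)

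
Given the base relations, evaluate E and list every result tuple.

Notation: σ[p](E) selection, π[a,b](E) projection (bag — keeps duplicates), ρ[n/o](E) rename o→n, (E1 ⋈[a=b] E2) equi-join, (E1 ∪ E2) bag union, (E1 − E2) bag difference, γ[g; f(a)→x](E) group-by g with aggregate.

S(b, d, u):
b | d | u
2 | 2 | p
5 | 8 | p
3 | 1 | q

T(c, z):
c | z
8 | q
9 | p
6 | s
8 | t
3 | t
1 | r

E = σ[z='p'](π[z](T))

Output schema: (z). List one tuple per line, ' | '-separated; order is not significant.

Row counts bottom-up:
  T → 6
  π[z](T) → 6
  σ[z='p'](π[z](T)) → 1

== RESULT ==
z
p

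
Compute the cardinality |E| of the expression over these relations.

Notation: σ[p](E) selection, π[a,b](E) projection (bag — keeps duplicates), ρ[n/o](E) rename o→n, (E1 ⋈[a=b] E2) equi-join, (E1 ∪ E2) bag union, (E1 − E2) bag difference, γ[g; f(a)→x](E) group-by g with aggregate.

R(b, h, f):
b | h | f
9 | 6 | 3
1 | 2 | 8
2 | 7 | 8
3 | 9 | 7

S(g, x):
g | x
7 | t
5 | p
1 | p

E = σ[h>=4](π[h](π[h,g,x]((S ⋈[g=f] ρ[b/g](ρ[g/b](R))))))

Per-node cardinality:
  S → 3
  R → 4
  ρ[g/b](R) → 4
  ρ[b/g](ρ[g/b](R)) → 4
  (S ⋈[g=f] ρ[b/g](ρ[g/b](R))) → 1
  π[h,g,x]((S ⋈[g=f] ρ[b/g](ρ[g/b](R)))) → 1
  π[h](π[h,g,x]((S ⋈[g=f] ρ[b/g](ρ[g/b](R))))) → 1
  σ[h>=4](π[h](π[h,g,x]((S ⋈[g=f] ρ[b/g](ρ[g/b](R)))))) → 1

|E| = 1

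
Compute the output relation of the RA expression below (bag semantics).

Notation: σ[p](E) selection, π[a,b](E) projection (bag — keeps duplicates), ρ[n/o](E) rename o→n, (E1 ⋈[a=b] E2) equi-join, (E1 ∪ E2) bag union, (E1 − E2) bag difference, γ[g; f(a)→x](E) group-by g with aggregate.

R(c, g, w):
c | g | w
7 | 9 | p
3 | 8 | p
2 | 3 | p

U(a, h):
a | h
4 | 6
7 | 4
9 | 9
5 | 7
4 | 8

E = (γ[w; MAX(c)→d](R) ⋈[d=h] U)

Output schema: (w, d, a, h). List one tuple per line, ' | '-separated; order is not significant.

Stepwise |·|:
  R → 3
  γ[w; MAX(c)→d](R) → 1
  U → 5
  (γ[w; MAX(c)→d](R) ⋈[d=h] U) → 1

== RESULT ==
w | d | a | h
p | 7 | 5 | 7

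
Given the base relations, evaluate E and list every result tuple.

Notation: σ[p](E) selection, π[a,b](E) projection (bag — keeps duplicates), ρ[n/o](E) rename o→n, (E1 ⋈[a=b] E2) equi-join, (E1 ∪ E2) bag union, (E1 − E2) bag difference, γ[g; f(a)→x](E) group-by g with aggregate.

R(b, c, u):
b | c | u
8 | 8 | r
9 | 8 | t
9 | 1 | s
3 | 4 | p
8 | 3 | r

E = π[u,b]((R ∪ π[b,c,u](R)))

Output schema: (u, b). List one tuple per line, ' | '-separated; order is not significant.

Stepwise |·|:
  R → 5
  R → 5
  π[b,c,u](R) → 5
  (R ∪ π[b,c,u](R)) → 10
  π[u,b]((R ∪ π[b,c,u](R))) → 10

== RESULT ==
u | b
p | 3
p | 3
r | 8
r | 8
r | 8
r | 8
s | 9
s | 9
t | 9
t | 9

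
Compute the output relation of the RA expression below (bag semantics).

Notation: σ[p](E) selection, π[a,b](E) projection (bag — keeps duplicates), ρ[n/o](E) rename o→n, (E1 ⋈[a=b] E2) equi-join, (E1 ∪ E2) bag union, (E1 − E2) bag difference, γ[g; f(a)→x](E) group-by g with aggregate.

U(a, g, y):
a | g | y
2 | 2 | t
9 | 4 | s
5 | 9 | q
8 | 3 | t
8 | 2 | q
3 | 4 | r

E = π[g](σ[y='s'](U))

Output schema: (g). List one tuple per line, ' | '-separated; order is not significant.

Row counts bottom-up:
  U → 6
  σ[y='s'](U) → 1
  π[g](σ[y='s'](U)) → 1

== RESULT ==
g
4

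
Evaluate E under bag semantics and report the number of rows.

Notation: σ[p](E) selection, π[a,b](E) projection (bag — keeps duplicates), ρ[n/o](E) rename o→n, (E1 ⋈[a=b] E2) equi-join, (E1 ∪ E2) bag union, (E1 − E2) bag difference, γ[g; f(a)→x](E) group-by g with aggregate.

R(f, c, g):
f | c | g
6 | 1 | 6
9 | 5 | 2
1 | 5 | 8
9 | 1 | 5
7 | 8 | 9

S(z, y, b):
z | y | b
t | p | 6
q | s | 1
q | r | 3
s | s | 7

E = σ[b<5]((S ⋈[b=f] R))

Stepwise |·|:
  S → 4
  R → 5
  (S ⋈[b=f] R) → 3
  σ[b<5]((S ⋈[b=f] R)) → 1

|E| = 1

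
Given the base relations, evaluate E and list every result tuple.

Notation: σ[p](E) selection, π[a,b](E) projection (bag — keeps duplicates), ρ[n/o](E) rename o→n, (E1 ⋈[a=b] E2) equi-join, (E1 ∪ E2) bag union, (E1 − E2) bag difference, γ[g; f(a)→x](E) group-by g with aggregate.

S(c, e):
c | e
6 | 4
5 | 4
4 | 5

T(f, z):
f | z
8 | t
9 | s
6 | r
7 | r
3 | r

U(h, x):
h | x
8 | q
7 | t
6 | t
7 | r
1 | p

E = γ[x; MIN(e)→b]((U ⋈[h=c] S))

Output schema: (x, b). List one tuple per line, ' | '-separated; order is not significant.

Stepwise |·|:
  U → 5
  S → 3
  (U ⋈[h=c] S) → 1
  γ[x; MIN(e)→b]((U ⋈[h=c] S)) → 1

== RESULT ==
x | b
t | 4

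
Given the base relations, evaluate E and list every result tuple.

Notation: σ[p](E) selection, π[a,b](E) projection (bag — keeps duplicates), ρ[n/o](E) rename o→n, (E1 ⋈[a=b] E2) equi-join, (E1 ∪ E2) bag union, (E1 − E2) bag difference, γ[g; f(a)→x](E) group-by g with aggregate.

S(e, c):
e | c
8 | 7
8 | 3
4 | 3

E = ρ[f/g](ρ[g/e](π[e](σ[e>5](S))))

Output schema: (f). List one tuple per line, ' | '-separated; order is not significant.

Stepwise |·|:
  S → 3
  σ[e>5](S) → 2
  π[e](σ[e>5](S)) → 2
  ρ[g/e](π[e](σ[e>5](S))) → 2
  ρ[f/g](ρ[g/e](π[e](σ[e>5](S)))) → 2

== RESULT ==
f
8
8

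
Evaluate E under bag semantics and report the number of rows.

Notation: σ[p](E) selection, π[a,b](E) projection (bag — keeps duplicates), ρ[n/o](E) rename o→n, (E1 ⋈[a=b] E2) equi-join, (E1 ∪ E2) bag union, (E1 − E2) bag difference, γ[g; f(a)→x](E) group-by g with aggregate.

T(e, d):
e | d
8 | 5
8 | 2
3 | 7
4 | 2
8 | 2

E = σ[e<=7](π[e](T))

Per-node cardinality:
  T → 5
  π[e](T) → 5
  σ[e<=7](π[e](T)) → 2

|E| = 2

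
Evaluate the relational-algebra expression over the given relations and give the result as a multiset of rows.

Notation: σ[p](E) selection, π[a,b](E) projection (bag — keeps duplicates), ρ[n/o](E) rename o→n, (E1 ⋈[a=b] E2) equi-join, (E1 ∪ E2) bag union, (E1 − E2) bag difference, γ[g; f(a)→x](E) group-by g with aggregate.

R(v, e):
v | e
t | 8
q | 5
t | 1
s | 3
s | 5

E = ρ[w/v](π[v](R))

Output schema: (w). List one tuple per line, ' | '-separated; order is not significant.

Subexpression sizes:
  R → 5
  π[v](R) → 5
  ρ[w/v](π[v](R)) → 5

== RESULT ==
w
q
s
s
t
t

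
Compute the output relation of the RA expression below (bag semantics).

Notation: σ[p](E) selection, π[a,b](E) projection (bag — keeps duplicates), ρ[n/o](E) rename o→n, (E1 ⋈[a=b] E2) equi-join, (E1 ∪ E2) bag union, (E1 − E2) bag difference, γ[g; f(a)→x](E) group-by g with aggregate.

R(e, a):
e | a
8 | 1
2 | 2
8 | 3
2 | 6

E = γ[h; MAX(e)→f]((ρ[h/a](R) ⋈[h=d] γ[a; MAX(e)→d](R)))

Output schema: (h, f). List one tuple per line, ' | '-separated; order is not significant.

Per-node cardinality:
  R → 4
  ρ[h/a](R) → 4
  R → 4
  γ[a; MAX(e)→d](R) → 4
  (ρ[h/a](R) ⋈[h=d] γ[a; MAX(e)→d](R)) → 2
  γ[h; MAX(e)→f]((ρ[h/a](R) ⋈[h=d] γ[a; MAX(e)→d](R))) → 1

== RESULT ==
h | f
2 | 2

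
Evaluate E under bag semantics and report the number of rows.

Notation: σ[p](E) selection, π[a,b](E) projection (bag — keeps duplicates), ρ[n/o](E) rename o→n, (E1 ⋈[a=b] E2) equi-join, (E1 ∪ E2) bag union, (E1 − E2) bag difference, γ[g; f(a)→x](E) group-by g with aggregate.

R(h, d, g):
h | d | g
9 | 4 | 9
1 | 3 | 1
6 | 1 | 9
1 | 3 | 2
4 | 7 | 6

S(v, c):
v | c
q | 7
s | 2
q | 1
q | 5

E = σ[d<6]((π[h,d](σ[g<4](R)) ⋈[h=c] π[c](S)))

Per-node cardinality:
  R → 5
  σ[g<4](R) → 2
  π[h,d](σ[g<4](R)) → 2
  S → 4
  π[c](S) → 4
  (π[h,d](σ[g<4](R)) ⋈[h=c] π[c](S)) → 2
  σ[d<6]((π[h,d](σ[g<4](R)) ⋈[h=c] π[c](S))) → 2

|E| = 2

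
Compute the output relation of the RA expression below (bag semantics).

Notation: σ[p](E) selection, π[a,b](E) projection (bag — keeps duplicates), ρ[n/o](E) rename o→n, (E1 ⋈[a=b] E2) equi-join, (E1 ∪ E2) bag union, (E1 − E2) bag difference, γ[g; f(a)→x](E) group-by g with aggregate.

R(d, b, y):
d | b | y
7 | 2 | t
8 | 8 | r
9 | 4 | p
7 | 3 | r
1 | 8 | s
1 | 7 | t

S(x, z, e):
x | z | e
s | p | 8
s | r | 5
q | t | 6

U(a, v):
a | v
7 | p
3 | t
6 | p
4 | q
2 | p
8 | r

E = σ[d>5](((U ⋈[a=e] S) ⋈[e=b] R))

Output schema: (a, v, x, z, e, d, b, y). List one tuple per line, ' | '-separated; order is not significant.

Stepwise |·|:
  U → 6
  S → 3
  (U ⋈[a=e] S) → 2
  R → 6
  ((U ⋈[a=e] S) ⋈[e=b] R) → 2
  σ[d>5](((U ⋈[a=e] S) ⋈[e=b] R)) → 1

== RESULT ==
a | v | x | z | e | d | b | y
8 | r | s | p | 8 | 8 | 8 | r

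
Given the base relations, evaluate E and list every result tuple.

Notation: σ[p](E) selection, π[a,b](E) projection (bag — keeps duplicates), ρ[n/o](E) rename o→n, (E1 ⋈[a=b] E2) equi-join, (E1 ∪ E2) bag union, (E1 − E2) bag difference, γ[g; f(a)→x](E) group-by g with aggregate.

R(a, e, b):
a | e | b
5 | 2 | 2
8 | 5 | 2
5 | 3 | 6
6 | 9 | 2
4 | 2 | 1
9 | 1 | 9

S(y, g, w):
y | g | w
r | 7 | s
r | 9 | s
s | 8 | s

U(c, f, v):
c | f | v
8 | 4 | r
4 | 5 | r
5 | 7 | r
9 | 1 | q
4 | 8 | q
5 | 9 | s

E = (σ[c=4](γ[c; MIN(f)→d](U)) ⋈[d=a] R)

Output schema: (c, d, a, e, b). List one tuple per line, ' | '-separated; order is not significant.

Row counts bottom-up:
  U → 6
  γ[c; MIN(f)→d](U) → 4
  σ[c=4](γ[c; MIN(f)→d](U)) → 1
  R → 6
  (σ[c=4](γ[c; MIN(f)→d](U)) ⋈[d=a] R) → 2

== RESULT ==
c | d | a | e | b
4 | 5 | 5 | 2 | 2
4 | 5 | 5 | 3 | 6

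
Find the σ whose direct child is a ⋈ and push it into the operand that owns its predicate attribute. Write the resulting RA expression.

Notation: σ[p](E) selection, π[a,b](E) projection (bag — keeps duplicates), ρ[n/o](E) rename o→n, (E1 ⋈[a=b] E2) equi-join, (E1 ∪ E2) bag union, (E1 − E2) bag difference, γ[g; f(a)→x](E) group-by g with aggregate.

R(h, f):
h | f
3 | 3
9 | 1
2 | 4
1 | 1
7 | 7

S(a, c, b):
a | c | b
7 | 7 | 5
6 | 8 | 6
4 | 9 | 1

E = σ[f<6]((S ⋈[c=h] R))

σ filters on f, owned by the right side.
E' = (S ⋈[c=h] σ[f<6](R))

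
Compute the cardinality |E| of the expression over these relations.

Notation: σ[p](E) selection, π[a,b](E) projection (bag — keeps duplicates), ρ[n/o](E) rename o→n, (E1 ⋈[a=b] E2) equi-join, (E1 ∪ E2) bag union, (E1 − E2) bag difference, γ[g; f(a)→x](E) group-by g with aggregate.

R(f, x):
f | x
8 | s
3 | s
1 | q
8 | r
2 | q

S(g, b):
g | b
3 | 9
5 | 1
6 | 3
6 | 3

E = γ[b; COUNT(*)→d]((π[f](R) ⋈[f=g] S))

Subexpression sizes:
  R → 5
  π[f](R) → 5
  S → 4
  (π[f](R) ⋈[f=g] S) → 1
  γ[b; COUNT(*)→d]((π[f](R) ⋈[f=g] S)) → 1

|E| = 1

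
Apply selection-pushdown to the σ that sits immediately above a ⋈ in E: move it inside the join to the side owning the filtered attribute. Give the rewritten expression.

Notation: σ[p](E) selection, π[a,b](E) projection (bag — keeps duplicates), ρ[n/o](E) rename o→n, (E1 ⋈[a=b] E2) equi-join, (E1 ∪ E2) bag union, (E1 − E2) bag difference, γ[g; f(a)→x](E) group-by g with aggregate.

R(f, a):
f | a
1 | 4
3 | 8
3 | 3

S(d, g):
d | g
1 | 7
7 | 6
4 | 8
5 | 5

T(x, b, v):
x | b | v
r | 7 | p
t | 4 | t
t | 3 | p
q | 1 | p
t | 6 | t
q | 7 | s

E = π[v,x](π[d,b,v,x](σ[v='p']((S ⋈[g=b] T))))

σ filters on v, owned by the right side.
E' = π[v,x](π[d,b,v,x]((S ⋈[g=b] σ[v='p'](T))))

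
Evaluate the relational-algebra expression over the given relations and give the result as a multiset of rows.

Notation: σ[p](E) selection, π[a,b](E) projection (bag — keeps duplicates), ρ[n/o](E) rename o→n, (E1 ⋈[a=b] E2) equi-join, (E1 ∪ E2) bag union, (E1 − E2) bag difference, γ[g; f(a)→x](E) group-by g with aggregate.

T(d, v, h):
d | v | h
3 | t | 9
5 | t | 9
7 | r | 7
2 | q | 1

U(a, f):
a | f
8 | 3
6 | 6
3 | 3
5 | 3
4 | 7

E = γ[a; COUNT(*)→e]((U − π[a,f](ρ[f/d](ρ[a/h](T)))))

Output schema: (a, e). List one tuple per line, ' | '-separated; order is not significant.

Stepwise |·|:
  U → 5
  T → 4
  ρ[a/h](T) → 4
  ρ[f/d](ρ[a/h](T)) → 4
  π[a,f](ρ[f/d](ρ[a/h](T))) → 4
  (U − π[a,f](ρ[f/d](ρ[a/h](T)))) → 5
  γ[a; COUNT(*)→e]((U − π[a,f](ρ[f/d](ρ[a/h](T))))) → 5

== RESULT ==
a | e
3 | 1
4 | 1
5 | 1
6 | 1
8 | 1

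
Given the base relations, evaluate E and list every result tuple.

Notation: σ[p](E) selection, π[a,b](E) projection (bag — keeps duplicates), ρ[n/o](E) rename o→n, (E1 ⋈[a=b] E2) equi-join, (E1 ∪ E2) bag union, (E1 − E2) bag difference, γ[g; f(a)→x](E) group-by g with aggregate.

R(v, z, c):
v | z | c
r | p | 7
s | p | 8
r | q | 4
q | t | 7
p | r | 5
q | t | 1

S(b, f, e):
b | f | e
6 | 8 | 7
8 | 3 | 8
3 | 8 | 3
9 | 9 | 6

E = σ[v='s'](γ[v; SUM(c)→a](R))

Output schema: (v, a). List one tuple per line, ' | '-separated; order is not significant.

Stepwise |·|:
  R → 6
  γ[v; SUM(c)→a](R) → 4
  σ[v='s'](γ[v; SUM(c)→a](R)) → 1

== RESULT ==
v | a
s | 8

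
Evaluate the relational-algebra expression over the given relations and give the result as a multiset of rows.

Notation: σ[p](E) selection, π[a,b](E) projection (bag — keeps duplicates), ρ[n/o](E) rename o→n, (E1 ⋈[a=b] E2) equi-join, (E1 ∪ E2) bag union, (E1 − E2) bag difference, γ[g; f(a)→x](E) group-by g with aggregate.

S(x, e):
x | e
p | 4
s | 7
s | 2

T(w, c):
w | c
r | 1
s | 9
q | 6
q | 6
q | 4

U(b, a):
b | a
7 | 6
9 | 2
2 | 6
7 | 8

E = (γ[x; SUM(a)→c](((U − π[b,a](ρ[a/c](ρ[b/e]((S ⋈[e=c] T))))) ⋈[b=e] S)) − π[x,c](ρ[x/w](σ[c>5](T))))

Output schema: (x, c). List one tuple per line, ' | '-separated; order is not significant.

Row counts bottom-up:
  U → 4
  S → 3
  T → 5
  (S ⋈[e=c] T) → 1
  ρ[b/e]((S ⋈[e=c] T)) → 1
  ρ[a/c](ρ[b/e]((S ⋈[e=c] T))) → 1
  π[b,a](ρ[a/c](ρ[b/e]((S ⋈[e=c] T)))) → 1
  (U − π[b,a](ρ[a/c](ρ[b/e]((S ⋈[e=c] T))))) → 4
  S → 3
  ((U − π[b,a](ρ[a/c](ρ[b/e]((S ⋈[e=c] T))))) ⋈[b=e] S) → 3
  γ[x; SUM(a)→c](((U − π[b,a](ρ[a/c](ρ[b/e]((S ⋈[e=c] T))))) ⋈[b=e] S)) → 1
  T → 5
  σ[c>5](T) → 3
  ρ[x/w](σ[c>5](T)) → 3
  π[x,c](ρ[x/w](σ[c>5](T))) → 3
  (γ[x; SUM(a)→c](((U − π[b,a](ρ[a/c](ρ[b/e]((S ⋈[e=c] T))))) ⋈[b=e] S)) − π[x,c](ρ[x/w](σ[c>5](T)))) → 1

== RESULT ==
x | c
s | 20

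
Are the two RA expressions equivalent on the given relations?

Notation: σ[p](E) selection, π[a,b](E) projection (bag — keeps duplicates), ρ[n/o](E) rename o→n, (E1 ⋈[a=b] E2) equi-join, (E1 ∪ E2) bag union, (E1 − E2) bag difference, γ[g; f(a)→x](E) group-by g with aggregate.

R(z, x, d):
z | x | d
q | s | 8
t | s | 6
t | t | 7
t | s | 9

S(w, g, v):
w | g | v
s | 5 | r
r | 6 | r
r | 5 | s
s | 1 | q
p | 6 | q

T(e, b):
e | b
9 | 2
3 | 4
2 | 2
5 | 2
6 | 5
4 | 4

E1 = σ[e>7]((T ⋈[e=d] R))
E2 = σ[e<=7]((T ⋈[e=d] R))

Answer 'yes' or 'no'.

E1 subexpression sizes:
  T → 6
  R → 4
  (T ⋈[e=d] R) → 2
  σ[e>7]((T ⋈[e=d] R)) → 1
E2 subexpression sizes:
  T → 6
  R → 4
  (T ⋈[e=d] R) → 2
  σ[e<=7]((T ⋈[e=d] R)) → 1

E1 result:
e | b | z | x | d
9 | 2 | t | s | 9
E2 result:
e | b | z | x | d
6 | 5 | t | s | 6
Witness: (6, 5, 't', 's', 6) appears 0× in E1 but 1× in E2.

no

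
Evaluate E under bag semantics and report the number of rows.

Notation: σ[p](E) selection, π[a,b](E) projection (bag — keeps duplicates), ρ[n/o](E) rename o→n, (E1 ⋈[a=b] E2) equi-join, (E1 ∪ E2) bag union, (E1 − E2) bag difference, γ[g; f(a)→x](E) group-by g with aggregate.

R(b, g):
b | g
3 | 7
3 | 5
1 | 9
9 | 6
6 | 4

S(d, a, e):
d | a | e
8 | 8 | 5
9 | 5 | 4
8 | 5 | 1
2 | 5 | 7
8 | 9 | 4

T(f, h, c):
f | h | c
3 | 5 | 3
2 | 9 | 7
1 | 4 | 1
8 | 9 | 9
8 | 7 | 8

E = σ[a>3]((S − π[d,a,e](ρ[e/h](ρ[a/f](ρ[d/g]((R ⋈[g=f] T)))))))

Per-node cardinality:
  S → 5
  R → 5
  T → 5
  (R ⋈[g=f] T) → 0
  ρ[d/g]((R ⋈[g=f] T)) → 0
  ρ[a/f](ρ[d/g]((R ⋈[g=f] T))) → 0
  ρ[e/h](ρ[a/f](ρ[d/g]((R ⋈[g=f] T)))) → 0
  π[d,a,e](ρ[e/h](ρ[a/f](ρ[d/g]((R ⋈[g=f] T))))) → 0
  (S − π[d,a,e](ρ[e/h](ρ[a/f](ρ[d/g]((R ⋈[g=f] T)))))) → 5
  σ[a>3]((S − π[d,a,e](ρ[e/h](ρ[a/f](ρ[d/g]((R ⋈[g=f] T))))))) → 5

|E| = 5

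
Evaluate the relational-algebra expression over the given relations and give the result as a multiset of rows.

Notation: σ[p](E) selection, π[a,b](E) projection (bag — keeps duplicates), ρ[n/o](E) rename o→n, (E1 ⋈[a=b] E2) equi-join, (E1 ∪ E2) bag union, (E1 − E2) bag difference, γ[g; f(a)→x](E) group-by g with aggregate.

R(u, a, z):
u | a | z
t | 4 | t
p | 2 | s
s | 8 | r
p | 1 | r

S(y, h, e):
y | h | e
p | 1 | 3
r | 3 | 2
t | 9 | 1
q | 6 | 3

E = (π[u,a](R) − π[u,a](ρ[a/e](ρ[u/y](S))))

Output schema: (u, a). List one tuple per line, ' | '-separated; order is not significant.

Row counts bottom-up:
  R → 4
  π[u,a](R) → 4
  S → 4
  ρ[u/y](S) → 4
  ρ[a/e](ρ[u/y](S)) → 4
  π[u,a](ρ[a/e](ρ[u/y](S))) → 4
  (π[u,a](R) − π[u,a](ρ[a/e](ρ[u/y](S)))) → 4

== RESULT ==
u | a
p | 1
p | 2
s | 8
t | 4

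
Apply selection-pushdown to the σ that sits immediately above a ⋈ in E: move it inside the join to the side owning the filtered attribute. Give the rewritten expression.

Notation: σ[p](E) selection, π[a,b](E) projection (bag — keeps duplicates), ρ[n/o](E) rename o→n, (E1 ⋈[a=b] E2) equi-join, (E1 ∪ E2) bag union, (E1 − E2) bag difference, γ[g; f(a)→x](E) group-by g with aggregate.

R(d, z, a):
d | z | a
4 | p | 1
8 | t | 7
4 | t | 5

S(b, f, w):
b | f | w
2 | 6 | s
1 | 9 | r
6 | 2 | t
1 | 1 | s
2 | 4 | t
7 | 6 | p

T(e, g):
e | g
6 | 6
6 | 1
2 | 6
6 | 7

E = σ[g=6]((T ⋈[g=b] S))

σ filters on g, owned by the left side.
E' = (σ[g=6](T) ⋈[g=b] S)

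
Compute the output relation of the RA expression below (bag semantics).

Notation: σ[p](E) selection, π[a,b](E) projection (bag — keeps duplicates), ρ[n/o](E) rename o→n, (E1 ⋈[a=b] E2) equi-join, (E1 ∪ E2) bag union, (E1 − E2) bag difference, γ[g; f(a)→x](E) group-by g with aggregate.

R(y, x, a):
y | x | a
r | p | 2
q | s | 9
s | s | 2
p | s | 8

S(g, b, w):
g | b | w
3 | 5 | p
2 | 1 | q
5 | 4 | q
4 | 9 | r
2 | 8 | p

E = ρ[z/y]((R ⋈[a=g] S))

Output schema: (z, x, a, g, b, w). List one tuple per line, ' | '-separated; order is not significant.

Per-node cardinality:
  R → 4
  S → 5
  (R ⋈[a=g] S) → 4
  ρ[z/y]((R ⋈[a=g] S)) → 4

== RESULT ==
z | x | a | g | b | w
r | p | 2 | 2 | 1 | q
r | p | 2 | 2 | 8 | p
s | s | 2 | 2 | 1 | q
s | s | 2 | 2 | 8 | p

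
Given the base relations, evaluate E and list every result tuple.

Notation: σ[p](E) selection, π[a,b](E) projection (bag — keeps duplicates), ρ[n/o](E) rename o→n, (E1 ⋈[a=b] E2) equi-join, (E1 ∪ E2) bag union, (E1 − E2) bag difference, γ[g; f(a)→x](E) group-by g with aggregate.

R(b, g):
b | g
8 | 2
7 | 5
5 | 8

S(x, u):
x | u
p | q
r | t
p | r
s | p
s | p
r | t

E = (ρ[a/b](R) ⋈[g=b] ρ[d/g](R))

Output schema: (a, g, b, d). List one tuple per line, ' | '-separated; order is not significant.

Per-node cardinality:
  R → 3
  ρ[a/b](R) → 3
  R → 3
  ρ[d/g](R) → 3
  (ρ[a/b](R) ⋈[g=b] ρ[d/g](R)) → 2

== RESULT ==
a | g | b | d
5 | 8 | 8 | 2
7 | 5 | 5 | 8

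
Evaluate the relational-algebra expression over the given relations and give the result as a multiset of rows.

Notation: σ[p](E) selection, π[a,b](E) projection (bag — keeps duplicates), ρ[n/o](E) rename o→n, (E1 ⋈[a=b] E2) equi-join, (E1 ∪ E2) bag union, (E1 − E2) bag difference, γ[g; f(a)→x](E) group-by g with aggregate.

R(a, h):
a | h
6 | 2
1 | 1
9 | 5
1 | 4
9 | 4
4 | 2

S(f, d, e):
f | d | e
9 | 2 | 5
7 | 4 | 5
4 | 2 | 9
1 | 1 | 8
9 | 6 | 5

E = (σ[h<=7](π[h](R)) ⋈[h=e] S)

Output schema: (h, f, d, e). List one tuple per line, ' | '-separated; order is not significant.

Row counts bottom-up:
  R → 6
  π[h](R) → 6
  σ[h<=7](π[h](R)) → 6
  S → 5
  (σ[h<=7](π[h](R)) ⋈[h=e] S) → 3

== RESULT ==
h | f | d | e
5 | 7 | 4 | 5
5 | 9 | 2 | 5
5 | 9 | 6 | 5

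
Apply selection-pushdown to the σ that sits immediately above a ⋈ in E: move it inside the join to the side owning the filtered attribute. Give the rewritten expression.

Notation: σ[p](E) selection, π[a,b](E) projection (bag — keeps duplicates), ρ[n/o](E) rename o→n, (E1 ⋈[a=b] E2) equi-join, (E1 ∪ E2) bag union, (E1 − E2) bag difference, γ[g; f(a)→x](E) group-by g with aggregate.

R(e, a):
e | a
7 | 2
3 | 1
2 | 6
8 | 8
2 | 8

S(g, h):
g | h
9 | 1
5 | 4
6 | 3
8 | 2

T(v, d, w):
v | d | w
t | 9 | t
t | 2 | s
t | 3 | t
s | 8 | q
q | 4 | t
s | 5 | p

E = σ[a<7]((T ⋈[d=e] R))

σ filters on a, owned by the right side.
E' = (T ⋈[d=e] σ[a<7](R))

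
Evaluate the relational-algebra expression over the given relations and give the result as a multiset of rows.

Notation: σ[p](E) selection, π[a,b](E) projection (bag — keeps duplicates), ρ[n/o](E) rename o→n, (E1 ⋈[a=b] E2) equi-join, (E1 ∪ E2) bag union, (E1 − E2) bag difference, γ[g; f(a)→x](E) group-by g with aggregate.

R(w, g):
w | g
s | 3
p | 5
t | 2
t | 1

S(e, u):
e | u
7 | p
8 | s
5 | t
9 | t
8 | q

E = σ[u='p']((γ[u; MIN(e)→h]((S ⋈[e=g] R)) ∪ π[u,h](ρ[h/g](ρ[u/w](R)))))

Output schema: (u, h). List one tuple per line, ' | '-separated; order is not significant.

Row counts bottom-up:
  S → 5
  R → 4
  (S ⋈[e=g] R) → 1
  γ[u; MIN(e)→h]((S ⋈[e=g] R)) → 1
  R → 4
  ρ[u/w](R) → 4
  ρ[h/g](ρ[u/w](R)) → 4
  π[u,h](ρ[h/g](ρ[u/w](R))) → 4
  (γ[u; MIN(e)→h]((S ⋈[e=g] R)) ∪ π[u,h](ρ[h/g](ρ[u/w](R)))) → 5
  σ[u='p']((γ[u; MIN(e)→h]((S ⋈[e=g] R)) ∪ π[u,h](ρ[h/g](ρ[u/w](R))))) → 1

== RESULT ==
u | h
p | 5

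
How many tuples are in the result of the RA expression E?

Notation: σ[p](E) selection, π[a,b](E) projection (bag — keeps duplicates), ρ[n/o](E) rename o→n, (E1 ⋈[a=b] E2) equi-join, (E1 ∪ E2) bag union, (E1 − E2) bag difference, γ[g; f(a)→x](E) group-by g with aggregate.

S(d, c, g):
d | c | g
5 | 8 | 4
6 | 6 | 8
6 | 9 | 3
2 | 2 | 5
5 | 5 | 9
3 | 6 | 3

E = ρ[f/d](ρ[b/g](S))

Row counts bottom-up:
  S → 6
  ρ[b/g](S) → 6
  ρ[f/d](ρ[b/g](S)) → 6

|E| = 6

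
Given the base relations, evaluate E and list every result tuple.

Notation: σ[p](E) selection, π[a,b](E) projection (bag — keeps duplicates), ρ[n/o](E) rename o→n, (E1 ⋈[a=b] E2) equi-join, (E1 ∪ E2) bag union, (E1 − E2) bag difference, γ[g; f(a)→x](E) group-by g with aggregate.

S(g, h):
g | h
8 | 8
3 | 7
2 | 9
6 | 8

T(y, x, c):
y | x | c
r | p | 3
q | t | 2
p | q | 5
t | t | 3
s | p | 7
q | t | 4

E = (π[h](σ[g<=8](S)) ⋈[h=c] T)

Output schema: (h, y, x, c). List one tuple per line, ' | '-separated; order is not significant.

Stepwise |·|:
  S → 4
  σ[g<=8](S) → 4
  π[h](σ[g<=8](S)) → 4
  T → 6
  (π[h](σ[g<=8](S)) ⋈[h=c] T) → 1

== RESULT ==
h | y | x | c
7 | s | p | 7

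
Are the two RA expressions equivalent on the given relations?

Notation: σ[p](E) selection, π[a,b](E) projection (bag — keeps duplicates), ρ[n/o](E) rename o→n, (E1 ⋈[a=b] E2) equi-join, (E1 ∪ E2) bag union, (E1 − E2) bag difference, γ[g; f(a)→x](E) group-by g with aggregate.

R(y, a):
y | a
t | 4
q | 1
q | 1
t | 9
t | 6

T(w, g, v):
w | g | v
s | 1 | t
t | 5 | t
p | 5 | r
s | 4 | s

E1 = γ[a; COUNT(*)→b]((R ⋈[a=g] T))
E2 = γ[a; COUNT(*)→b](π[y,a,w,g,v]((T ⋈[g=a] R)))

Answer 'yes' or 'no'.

E1 per-node cardinality:
  R → 5
  T → 4
  (R ⋈[a=g] T) → 3
  γ[a; COUNT(*)→b]((R ⋈[a=g] T)) → 2
E2 per-node cardinality:
  T → 4
  R → 5
  (T ⋈[g=a] R) → 3
  π[y,a,w,g,v]((T ⋈[g=a] R)) → 3
  γ[a; COUNT(*)→b](π[y,a,w,g,v]((T ⋈[g=a] R))) → 2

E1 and E2 produce the same multiset:
a | b
1 | 2
4 | 1

yes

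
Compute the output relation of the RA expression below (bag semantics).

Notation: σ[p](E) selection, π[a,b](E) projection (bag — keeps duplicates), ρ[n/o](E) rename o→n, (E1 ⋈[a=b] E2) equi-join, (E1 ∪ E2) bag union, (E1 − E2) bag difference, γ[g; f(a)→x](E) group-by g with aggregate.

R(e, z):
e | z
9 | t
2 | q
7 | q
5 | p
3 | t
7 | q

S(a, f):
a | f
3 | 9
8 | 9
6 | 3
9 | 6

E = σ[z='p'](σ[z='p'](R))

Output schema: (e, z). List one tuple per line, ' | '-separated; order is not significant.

Stepwise |·|:
  R → 6
  σ[z='p'](R) → 1
  σ[z='p'](σ[z='p'](R)) → 1

== RESULT ==
e | z
5 | p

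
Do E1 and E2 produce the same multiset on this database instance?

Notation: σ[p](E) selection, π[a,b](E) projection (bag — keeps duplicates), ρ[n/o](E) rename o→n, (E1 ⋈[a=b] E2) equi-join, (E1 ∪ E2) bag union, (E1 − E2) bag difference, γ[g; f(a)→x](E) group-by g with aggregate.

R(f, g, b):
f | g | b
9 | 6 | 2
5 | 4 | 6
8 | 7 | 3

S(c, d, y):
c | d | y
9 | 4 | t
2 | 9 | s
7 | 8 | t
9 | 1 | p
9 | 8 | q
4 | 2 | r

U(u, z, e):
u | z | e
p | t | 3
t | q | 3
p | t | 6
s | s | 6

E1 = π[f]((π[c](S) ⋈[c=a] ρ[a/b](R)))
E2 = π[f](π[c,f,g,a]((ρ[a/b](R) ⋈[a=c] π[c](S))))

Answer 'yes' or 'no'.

E1 stepwise |·|:
  S → 6
  π[c](S) → 6
  R → 3
  ρ[a/b](R) → 3
  (π[c](S) ⋈[c=a] ρ[a/b](R)) → 1
  π[f]((π[c](S) ⋈[c=a] ρ[a/b](R))) → 1
E2 stepwise |·|:
  R → 3
  ρ[a/b](R) → 3
  S → 6
  π[c](S) → 6
  (ρ[a/b](R) ⋈[a=c] π[c](S)) → 1
  π[c,f,g,a]((ρ[a/b](R) ⋈[a=c] π[c](S))) → 1
  π[f](π[c,f,g,a]((ρ[a/b](R) ⋈[a=c] π[c](S)))) → 1

E1 and E2 produce the same multiset:
f
9

yes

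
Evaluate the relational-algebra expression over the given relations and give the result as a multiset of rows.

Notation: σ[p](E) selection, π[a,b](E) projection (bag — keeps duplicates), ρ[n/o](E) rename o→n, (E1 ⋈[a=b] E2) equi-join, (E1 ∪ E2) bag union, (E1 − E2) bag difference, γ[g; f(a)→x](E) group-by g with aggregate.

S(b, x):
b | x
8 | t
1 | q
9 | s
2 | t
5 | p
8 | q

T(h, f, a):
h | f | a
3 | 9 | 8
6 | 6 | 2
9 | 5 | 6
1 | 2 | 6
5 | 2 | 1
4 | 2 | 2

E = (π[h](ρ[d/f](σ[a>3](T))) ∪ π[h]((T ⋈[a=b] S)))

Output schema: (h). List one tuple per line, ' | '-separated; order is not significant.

Row counts bottom-up:
  T → 6
  σ[a>3](T) → 3
  ρ[d/f](σ[a>3](T)) → 3
  π[h](ρ[d/f](σ[a>3](T))) → 3
  T → 6
  S → 6
  (T ⋈[a=b] S) → 5
  π[h]((T ⋈[a=b] S)) → 5
  (π[h](ρ[d/f](σ[a>3](T))) ∪ π[h]((T ⋈[a=b] S))) → 8

== RESULT ==
h
1
3
3
3
4
5
6
9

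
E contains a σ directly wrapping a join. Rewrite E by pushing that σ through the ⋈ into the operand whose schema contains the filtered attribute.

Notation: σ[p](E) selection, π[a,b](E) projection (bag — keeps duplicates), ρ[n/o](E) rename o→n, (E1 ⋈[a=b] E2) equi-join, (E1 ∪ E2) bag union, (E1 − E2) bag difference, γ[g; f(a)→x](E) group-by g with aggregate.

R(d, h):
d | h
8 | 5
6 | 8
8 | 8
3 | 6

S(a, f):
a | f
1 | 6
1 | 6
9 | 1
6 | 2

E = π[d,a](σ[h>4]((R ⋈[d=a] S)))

σ filters on h, owned by the left side.
E' = π[d,a]((σ[h>4](R) ⋈[d=a] S))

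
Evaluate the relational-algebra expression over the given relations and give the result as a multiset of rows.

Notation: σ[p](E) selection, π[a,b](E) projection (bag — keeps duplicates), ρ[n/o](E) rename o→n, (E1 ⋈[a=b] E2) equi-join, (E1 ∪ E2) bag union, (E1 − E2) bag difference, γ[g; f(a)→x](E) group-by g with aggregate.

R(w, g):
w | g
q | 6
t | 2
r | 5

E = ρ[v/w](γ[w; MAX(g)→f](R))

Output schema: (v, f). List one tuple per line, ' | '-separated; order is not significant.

Per-node cardinality:
  R → 3
  γ[w; MAX(g)→f](R) → 3
  ρ[v/w](γ[w; MAX(g)→f](R)) → 3

== RESULT ==
v | f
q | 6
r | 5
t | 2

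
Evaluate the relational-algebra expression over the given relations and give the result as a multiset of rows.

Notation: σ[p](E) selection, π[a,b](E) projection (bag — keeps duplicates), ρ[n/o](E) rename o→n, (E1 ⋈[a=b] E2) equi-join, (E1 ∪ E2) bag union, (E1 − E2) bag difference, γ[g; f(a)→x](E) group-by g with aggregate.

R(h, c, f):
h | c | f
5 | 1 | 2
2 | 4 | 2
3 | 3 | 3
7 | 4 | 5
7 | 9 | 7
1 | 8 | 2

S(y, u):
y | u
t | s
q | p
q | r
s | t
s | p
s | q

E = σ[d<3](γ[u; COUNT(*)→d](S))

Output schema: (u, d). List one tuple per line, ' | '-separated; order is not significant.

Subexpression sizes:
  S → 6
  γ[u; COUNT(*)→d](S) → 5
  σ[d<3](γ[u; COUNT(*)→d](S)) → 5

== RESULT ==
u | d
p | 2
q | 1
r | 1
s | 1
t | 1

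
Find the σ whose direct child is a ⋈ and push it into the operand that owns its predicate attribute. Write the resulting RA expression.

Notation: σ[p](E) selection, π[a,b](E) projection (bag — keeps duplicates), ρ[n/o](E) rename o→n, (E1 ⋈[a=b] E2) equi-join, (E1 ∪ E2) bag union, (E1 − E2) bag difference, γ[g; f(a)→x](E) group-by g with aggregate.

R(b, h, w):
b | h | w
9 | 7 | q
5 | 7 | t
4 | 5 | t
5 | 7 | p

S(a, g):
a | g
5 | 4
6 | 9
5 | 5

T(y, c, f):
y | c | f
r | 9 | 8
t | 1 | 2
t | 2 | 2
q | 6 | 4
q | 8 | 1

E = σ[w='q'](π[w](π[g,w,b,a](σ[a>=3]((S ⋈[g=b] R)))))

σ filters on a, owned by the left side.
E' = σ[w='q'](π[w](π[g,w,b,a]((σ[a>=3](S) ⋈[g=b] R))))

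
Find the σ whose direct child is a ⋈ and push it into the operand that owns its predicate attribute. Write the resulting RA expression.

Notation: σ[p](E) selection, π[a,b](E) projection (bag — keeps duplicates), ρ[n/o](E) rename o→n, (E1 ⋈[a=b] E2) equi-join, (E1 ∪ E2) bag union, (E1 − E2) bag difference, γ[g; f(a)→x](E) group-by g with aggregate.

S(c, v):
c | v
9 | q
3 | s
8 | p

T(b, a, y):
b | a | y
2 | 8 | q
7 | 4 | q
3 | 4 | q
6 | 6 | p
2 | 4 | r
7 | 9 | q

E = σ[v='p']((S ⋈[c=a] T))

σ filters on v, owned by the left side.
E' = (σ[v='p'](S) ⋈[c=a] T)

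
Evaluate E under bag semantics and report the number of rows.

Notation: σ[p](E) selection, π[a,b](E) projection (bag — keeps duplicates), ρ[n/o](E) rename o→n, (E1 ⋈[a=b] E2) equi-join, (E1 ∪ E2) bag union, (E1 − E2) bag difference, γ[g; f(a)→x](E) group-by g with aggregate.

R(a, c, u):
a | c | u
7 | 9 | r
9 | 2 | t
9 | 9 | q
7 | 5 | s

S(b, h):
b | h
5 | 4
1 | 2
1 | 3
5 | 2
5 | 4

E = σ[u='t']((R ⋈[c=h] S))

Per-node cardinality:
  R → 4
  S → 5
  (R ⋈[c=h] S) → 2
  σ[u='t']((R ⋈[c=h] S)) → 2

|E| = 2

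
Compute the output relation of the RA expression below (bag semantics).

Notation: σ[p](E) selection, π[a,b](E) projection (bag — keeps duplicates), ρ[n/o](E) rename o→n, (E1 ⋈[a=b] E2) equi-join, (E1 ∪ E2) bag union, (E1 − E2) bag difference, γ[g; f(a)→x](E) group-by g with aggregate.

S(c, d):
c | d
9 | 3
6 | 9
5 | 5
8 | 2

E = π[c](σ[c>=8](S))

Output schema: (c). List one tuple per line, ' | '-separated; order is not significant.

Per-node cardinality:
  S → 4
  σ[c>=8](S) → 2
  π[c](σ[c>=8](S)) → 2

== RESULT ==
c
8
9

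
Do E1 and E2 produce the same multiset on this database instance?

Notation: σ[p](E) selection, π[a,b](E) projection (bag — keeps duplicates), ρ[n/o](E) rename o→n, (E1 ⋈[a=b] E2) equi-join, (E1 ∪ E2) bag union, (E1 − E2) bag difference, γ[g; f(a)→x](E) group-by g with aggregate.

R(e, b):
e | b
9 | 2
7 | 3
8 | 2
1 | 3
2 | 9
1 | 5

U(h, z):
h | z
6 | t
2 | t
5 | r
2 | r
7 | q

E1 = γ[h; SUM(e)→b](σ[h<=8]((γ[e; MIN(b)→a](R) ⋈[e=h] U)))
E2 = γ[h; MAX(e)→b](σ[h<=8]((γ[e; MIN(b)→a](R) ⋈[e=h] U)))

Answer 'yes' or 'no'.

E1 stepwise |·|:
  R → 6
  γ[e; MIN(b)→a](R) → 5
  U → 5
  (γ[e; MIN(b)→a](R) ⋈[e=h] U) → 3
  σ[h<=8]((γ[e; MIN(b)→a](R) ⋈[e=h] U)) → 3
  γ[h; SUM(e)→b](σ[h<=8]((γ[e; MIN(b)→a](R) ⋈[e=h] U))) → 2
E2 stepwise |·|:
  R → 6
  γ[e; MIN(b)→a](R) → 5
  U → 5
  (γ[e; MIN(b)→a](R) ⋈[e=h] U) → 3
  σ[h<=8]((γ[e; MIN(b)→a](R) ⋈[e=h] U)) → 3
  γ[h; MAX(e)→b](σ[h<=8]((γ[e; MIN(b)→a](R) ⋈[e=h] U))) → 2

E1 result:
h | b
2 | 4
7 | 7
E2 result:
h | b
2 | 2
7 | 7
Witness: (2, 4) appears 1× in E1 but 0× in E2.

no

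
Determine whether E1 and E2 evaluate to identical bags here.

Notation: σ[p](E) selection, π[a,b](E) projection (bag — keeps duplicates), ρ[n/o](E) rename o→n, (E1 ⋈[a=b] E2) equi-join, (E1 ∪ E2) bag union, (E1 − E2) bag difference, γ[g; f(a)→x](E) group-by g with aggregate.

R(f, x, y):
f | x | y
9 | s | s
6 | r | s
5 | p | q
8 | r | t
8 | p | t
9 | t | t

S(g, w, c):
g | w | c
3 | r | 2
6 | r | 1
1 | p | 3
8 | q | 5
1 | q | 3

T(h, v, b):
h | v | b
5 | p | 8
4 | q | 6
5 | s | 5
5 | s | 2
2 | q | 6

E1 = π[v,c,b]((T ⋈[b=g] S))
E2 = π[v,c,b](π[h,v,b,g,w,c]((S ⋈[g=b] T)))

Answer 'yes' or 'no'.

E1 per-node cardinality:
  T → 5
  S → 5
  (T ⋈[b=g] S) → 3
  π[v,c,b]((T ⋈[b=g] S)) → 3
E2 per-node cardinality:
  S → 5
  T → 5
  (S ⋈[g=b] T) → 3
  π[h,v,b,g,w,c]((S ⋈[g=b] T)) → 3
  π[v,c,b](π[h,v,b,g,w,c]((S ⋈[g=b] T))) → 3

E1 and E2 produce the same multiset:
v | c | b
p | 5 | 8
q | 1 | 6
q | 1 | 6

yes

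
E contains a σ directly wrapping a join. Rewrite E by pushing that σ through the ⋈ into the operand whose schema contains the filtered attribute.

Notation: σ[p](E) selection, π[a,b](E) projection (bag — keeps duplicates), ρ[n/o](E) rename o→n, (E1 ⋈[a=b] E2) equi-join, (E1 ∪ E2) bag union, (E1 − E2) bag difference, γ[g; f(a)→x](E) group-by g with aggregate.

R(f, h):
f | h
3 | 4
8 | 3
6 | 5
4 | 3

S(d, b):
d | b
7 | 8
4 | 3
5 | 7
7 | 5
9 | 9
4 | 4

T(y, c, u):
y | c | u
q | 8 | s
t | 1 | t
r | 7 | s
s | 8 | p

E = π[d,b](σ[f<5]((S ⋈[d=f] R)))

σ filters on f, owned by the right side.
E' = π[d,b]((S ⋈[d=f] σ[f<5](R)))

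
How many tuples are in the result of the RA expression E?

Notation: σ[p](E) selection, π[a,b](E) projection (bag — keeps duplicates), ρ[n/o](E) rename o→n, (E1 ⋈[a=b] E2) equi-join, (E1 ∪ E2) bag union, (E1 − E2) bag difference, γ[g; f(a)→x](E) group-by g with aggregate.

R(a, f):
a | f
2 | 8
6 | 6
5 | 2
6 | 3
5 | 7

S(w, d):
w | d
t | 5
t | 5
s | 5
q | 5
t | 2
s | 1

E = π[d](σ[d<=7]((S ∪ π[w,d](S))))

Subexpression sizes:
  S → 6
  S → 6
  π[w,d](S) → 6
  (S ∪ π[w,d](S)) → 12
  σ[d<=7]((S ∪ π[w,d](S))) → 12
  π[d](σ[d<=7]((S ∪ π[w,d](S)))) → 12

|E| = 12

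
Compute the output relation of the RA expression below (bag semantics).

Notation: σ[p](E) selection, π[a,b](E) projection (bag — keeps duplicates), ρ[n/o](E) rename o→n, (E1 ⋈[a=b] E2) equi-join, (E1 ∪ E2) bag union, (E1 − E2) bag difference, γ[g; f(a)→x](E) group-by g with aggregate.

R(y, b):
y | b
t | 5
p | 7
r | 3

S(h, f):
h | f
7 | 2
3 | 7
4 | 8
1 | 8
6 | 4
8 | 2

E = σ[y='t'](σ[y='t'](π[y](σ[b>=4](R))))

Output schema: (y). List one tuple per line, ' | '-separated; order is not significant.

Subexpression sizes:
  R → 3
  σ[b>=4](R) → 2
  π[y](σ[b>=4](R)) → 2
  σ[y='t'](π[y](σ[b>=4](R))) → 1
  σ[y='t'](σ[y='t'](π[y](σ[b>=4](R)))) → 1

== RESULT ==
y
t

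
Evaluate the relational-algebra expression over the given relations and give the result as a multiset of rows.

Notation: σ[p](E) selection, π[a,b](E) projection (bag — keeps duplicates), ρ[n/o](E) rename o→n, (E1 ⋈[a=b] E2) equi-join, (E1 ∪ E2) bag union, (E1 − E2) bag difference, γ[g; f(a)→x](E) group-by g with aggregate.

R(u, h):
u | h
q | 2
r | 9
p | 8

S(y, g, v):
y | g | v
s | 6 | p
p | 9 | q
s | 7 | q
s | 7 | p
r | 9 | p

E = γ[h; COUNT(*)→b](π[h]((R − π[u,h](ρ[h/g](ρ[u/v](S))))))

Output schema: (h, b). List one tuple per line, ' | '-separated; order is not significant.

Stepwise |·|:
  R → 3
  S → 5
  ρ[u/v](S) → 5
  ρ[h/g](ρ[u/v](S)) → 5
  π[u,h](ρ[h/g](ρ[u/v](S))) → 5
  (R − π[u,h](ρ[h/g](ρ[u/v](S)))) → 3
  π[h]((R − π[u,h](ρ[h/g](ρ[u/v](S))))) → 3
  γ[h; COUNT(*)→b](π[h]((R − π[u,h](ρ[h/g](ρ[u/v](S)))))) → 3

== RESULT ==
h | b
2 | 1
8 | 1
9 | 1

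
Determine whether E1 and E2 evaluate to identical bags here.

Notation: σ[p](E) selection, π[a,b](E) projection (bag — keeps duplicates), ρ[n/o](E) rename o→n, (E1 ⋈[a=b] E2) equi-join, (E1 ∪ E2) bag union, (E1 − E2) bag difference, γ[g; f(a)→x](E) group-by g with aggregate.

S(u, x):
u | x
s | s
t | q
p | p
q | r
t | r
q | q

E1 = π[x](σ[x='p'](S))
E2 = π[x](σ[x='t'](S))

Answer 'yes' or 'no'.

E1 row counts bottom-up:
  S → 6
  σ[x='p'](S) → 1
  π[x](σ[x='p'](S)) → 1
E2 row counts bottom-up:
  S → 6
  σ[x='t'](S) → 0
  π[x](σ[x='t'](S)) → 0

E1 result:
x
p
E2 result:
x
(0 rows)
Witness: ('p',) appears 1× in E1 but 0× in E2.

no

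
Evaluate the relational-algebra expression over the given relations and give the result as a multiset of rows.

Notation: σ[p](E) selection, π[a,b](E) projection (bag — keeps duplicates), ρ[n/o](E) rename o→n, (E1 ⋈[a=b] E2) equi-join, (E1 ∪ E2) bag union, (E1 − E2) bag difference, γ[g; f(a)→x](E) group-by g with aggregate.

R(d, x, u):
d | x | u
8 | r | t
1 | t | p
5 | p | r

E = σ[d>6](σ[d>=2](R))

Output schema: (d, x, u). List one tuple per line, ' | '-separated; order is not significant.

Stepwise |·|:
  R → 3
  σ[d>=2](R) → 2
  σ[d>6](σ[d>=2](R)) → 1

== RESULT ==
d | x | u
8 | r | t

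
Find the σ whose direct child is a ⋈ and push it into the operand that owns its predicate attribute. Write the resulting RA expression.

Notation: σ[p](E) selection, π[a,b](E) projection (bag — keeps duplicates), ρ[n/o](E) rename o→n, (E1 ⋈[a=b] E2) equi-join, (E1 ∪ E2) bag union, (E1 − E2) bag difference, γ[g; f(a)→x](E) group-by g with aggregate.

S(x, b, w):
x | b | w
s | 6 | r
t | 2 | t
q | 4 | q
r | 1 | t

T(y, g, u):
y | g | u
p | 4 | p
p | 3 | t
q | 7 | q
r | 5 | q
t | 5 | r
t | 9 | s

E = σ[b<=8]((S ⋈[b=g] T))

σ filters on b, owned by the left side.
E' = (σ[b<=8](S) ⋈[b=g] T)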